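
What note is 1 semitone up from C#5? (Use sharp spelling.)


Solution.
C#5: chromatic position 1 in octave 5 → absolute = 5×12 + 1 = 61
Transpose up 1: 61 + 1 = 62
62 = 5×12 + 2 → D in octave 5
Result = D5


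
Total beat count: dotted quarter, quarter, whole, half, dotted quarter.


Solution.
Beat values:
  dotted quarter = 1.5 beats
  quarter = 1 beat
  whole = 4 beats
  half = 2 beats
  dotted quarter = 1.5 beats
Sum = 1.5 + 1 + 4 + 2 + 1.5
= 10 beats


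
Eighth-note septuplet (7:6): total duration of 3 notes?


Solution.
Septuplet: 7 notes occupy the space of 6 eighth notes
Space = 6 × 1/2 = 3 beats
Each septuplet note = 3 / 7 = 3/7 beats
3 notes = 3 × 3/7 = 9/7
= 9/7 beats


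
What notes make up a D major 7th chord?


Working:
Major 7th chord = root + major 3rd + perfect 5th + major 7th
Seventh chords stack in thirds, so the letter names are D-F-A-C
Root: D
Major 3rd above D: F#
Perfect 5th above D: A
Major 7th above D: C#
Chord = D F# A C#


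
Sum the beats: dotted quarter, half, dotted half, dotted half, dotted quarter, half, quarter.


Working:
Beat values:
  dotted quarter = 1.5 beats
  half = 2 beats
  dotted half = 3 beats
  dotted half = 3 beats
  dotted quarter = 1.5 beats
  half = 2 beats
  quarter = 1 beat
Sum = 1.5 + 2 + 3 + 3 + 1.5 + 2 + 1
= 14 beats


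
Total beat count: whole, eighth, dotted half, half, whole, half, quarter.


Beat values:
  whole = 4 beats
  eighth = 0.5 beats
  dotted half = 3 beats
  half = 2 beats
  whole = 4 beats
  half = 2 beats
  quarter = 1 beat
Sum = 4 + 0.5 + 3 + 2 + 4 + 2 + 1
= 16.5 beats


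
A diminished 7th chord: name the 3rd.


Solution.
Diminished 7th chord = root + minor 3rd + diminished 5th + diminished 7th
Seventh chords stack in thirds, so the letter names are A-C-E-G
Root: A
Minor 3rd above A: C
Diminished 5th above A: Eb
Diminished 7th above A: Gb
The 3rd = C


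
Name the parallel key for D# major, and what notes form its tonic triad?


Parallel keys share the same tonic but differ in mode
D# major → parallel is D# minor
Tonic triad of D# minor = D# F# A#
= D# minor; triad = D# F# A#


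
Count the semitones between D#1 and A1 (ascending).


Working:
Absolute semitone position = octave×12 + chromatic position
D#1: 1×12 + 3 = 15
A1: 1×12 + 9 = 21
Difference = 21 - 15 = 6
= 6 semitones


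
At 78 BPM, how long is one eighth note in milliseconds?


Working:
One quarter-note beat = 60000 / BPM = 60000 / 78 ms
Eighth note = 1/2 × quarter note
Duration = 1/2 × 60000 / 78 = 30000 / 78
= 384.6 ms


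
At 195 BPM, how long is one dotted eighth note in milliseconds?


One quarter-note beat = 60000 / BPM = 60000 / 195 ms
Dotted eighth note = 3/4 × quarter note
Duration = 3/4 × 60000 / 195 = 45000 / 195
= 230.8 ms


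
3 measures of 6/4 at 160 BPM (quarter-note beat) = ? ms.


Reasoning:
Quarter-note beat duration = 60000 / 160 ms
Beats per measure (6/4) = 6
One measure = 6 × 60000 / 160 = 360000 / 160 ms
3 measures = 3 × 360000 / 160 = 1080000 / 160
= 6750.0 ms


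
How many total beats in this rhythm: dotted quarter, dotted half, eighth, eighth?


Let's work it out.
Beat values:
  dotted quarter = 1.5 beats
  dotted half = 3 beats
  eighth = 0.5 beats
  eighth = 0.5 beats
Sum = 1.5 + 3 + 0.5 + 0.5
= 5.5 beats


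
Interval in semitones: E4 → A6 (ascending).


Working:
Absolute semitone position = octave×12 + chromatic position
E4: 4×12 + 4 = 52
A6: 6×12 + 9 = 81
Difference = 81 - 52 = 29
= 29 semitones


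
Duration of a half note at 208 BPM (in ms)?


Working:
One quarter-note beat = 60000 / BPM = 60000 / 208 ms
Half note = 2 × quarter note
Duration = 2 × 60000 / 208 = 120000 / 208
= 576.9 ms


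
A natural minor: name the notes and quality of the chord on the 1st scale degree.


A natural minor scale: A B C D E F G
Diatonic triad on degree 1 stacks scale notes 1, 3, 5: A C E
A→C = 3 semitones; A→E = 7 semitones → minor triad
= A C E (minor)


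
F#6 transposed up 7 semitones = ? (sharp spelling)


Working:
F#6: chromatic position 6 in octave 6 → absolute = 6×12 + 6 = 78
Transpose up 7: 78 + 7 = 85
85 = 7×12 + 1 → C# in octave 7
Result = C#7


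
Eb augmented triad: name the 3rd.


Solution.
Augmented triad = root + major 3rd (4 semitones) + augmented 5th (8 semitones)
A triad on Eb stacks thirds, so the chord tones use letter names E-G-B
Root: Eb
Major 3rd above Eb: G
Augmented 5th above Eb: B
The 3rd = G


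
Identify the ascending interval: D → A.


Reasoning:
Letter names: D → A spans 5 letter names → a 5th
Semitones: D → A = 7 half-steps
A 5th of 7 semitones is a perfect 5th
= perfect 5th


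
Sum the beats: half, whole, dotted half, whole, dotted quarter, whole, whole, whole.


Beat values:
  half = 2 beats
  whole = 4 beats
  dotted half = 3 beats
  whole = 4 beats
  dotted quarter = 1.5 beats
  whole = 4 beats
  whole = 4 beats
  whole = 4 beats
Sum = 2 + 4 + 3 + 4 + 1.5 + 4 + 4 + 4
= 26.5 beats


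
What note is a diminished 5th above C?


A 5th spans 5 letter names, so from C we land on G
A diminished 5th = 6 semitones above C
Spell G at that pitch: Gb
= Gb


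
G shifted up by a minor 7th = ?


minor 7th: 7 letter names, 10 semitones
Letter: G + 6 → F
Pitch: G + 10 semitones, spelled as an F → F
= F


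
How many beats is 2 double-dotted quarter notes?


Base quarter note = 1 beat
Dot 1 adds half the previous value: +1/2
Dot 2 adds half the previous value: +1/4
One double-dotted quarter = 1 + 1/2 + 1/4 = 7/4
2 of them = 2 × 7/4 = 7/2
= 7/2 beats


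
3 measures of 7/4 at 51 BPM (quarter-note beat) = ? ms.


Let's work it out.
Quarter-note beat duration = 60000 / 51 ms
Beats per measure (7/4) = 7
One measure = 7 × 60000 / 51 = 420000 / 51 ms
3 measures = 3 × 420000 / 51 = 1260000 / 51
= 24705.9 ms


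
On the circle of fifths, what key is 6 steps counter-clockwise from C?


Solution.
Each counter-clockwise step moves down a perfect 5th (= up a perfect 4th)
From C: C → F → Bb → Eb → Ab → Db → F#/Gb
= F#/Gb


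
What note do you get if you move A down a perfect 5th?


perfect 5th: 5 letter names, 7 semitones
Letter: A - 4 → D
Pitch: A - 7 semitones, spelled as a D → D
= D


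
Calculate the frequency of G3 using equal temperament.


Let's work it out.
f = 440 × 2^(n/12) where n = semitones from A4
G3: -14 semitones from A4
f = 440 × 2^(-14/12)
f = 196.00 Hz


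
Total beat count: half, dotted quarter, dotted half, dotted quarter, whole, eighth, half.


Solution.
Beat values:
  half = 2 beats
  dotted quarter = 1.5 beats
  dotted half = 3 beats
  dotted quarter = 1.5 beats
  whole = 4 beats
  eighth = 0.5 beats
  half = 2 beats
Sum = 2 + 1.5 + 3 + 1.5 + 4 + 0.5 + 2
= 14.5 beats


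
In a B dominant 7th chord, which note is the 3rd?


Solution.
Dominant 7th chord = root + major 3rd + perfect 5th + minor 7th
Seventh chords stack in thirds, so the letter names are B-D-F-A
Root: B
Major 3rd above B: D#
Perfect 5th above B: F#
Minor 7th above B: A
The 3rd = D#


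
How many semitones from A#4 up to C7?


Working:
Absolute semitone position = octave×12 + chromatic position
A#4: 4×12 + 10 = 58
C7: 7×12 + 0 = 84
Difference = 84 - 58 = 26
= 26 semitones


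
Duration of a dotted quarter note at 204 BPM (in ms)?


One quarter-note beat = 60000 / BPM = 60000 / 204 ms
Dotted quarter note = 3/2 × quarter note
Duration = 3/2 × 60000 / 204 = 90000 / 204
= 441.2 ms


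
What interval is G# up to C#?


Solution.
Letter names: G → C spans 4 letter names → a 4th
Semitones: G# → C# = 5 half-steps
A 4th of 5 semitones is a perfect 4th
= perfect 4th


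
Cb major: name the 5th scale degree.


Solution.
Major scale pattern: W-W-H-W-W-W-H (2-2-1-2-2-2-1 semitones)
Starting from Cb:
  Cb + 2 semitones → Db
  Db + 2 semitones → Eb
  Eb + 1 semitone → Fb
  Fb + 2 semitones → Gb
  Gb + 2 semitones → Ab
  Ab + 2 semitones → Bb
  Bb + 1 semitone → Cb
Scale: Cb Db Eb Fb Gb Ab Bb
Degree 5 = Gb


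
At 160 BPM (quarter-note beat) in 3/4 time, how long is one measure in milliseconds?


Let's work it out.
Quarter-note beat duration = 60000 / 160 ms
Beats per measure (3/4) = 3
One measure = 3 × 60000 / 160 = 180000 / 160 ms
= 1125.0 ms


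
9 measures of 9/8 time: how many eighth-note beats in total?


Time signature 9/8: the bottom number 8 means the eighth note gets one count
The top number 9 means 9 eighth-note beats per measure
Total = 9 × 9 measures
= 81 eighth-note beats


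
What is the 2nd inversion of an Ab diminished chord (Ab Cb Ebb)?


Reasoning:
Root position: Ab Cb Ebb
2nd inversion: move root and 3rd up an octave
Bass note: Ebb
Notes (bottom to top) = Ebb Ab Cb


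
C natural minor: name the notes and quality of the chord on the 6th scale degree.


Solution.
C natural minor scale: C D Eb F G Ab Bb
Diatonic triad on degree 6 stacks scale notes 6, 1, 3: Ab C Eb
Ab→C = 4 semitones; Ab→Eb = 7 semitones → major triad
= Ab C Eb (major)


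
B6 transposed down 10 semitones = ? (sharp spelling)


B6: chromatic position 11 in octave 6 → absolute = 6×12 + 11 = 83
Transpose down 10: 83 - 10 = 73
73 = 6×12 + 1 → C# in octave 6
Result = C#6


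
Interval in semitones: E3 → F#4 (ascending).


Working:
Absolute semitone position = octave×12 + chromatic position
E3: 3×12 + 4 = 40
F#4: 4×12 + 6 = 54
Difference = 54 - 40 = 14
= 14 semitones


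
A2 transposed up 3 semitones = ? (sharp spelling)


Reasoning:
A2: chromatic position 9 in octave 2 → absolute = 2×12 + 9 = 33
Transpose up 3: 33 + 3 = 36
36 = 3×12 + 0 → C in octave 3
Result = C3


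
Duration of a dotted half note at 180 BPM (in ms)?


Let's work it out.
One quarter-note beat = 60000 / BPM = 60000 / 180 ms
Dotted half note = 3 × quarter note
Duration = 3 × 60000 / 180 = 180000 / 180
= 1000.0 ms


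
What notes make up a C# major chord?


Working:
Major triad = root + major 3rd (4 semitones) + perfect 5th (7 semitones)
A triad on C# stacks thirds, so the chord tones use letter names C-E-G
Root: C#
Major 3rd above C#: E#
Perfect 5th above C#: G#
Chord = C# E# G#


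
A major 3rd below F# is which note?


Let's work it out.
A 3rd spans 3 letter names, so from F we land on D
A major 3rd = 4 semitones below F#
Spell D at that pitch: D
= D


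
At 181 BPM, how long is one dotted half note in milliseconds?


One quarter-note beat = 60000 / BPM = 60000 / 181 ms
Dotted half note = 3 × quarter note
Duration = 3 × 60000 / 181 = 180000 / 181
= 994.5 ms


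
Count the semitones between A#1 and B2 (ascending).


Absolute semitone position = octave×12 + chromatic position
A#1: 1×12 + 10 = 22
B2: 2×12 + 11 = 35
Difference = 35 - 22 = 13
= 13 semitones


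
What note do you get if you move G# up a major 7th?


Let's work it out.
major 7th: 7 letter names, 11 semitones
Letter: G + 6 → F
Pitch: G# + 11 semitones, spelled as an F → F##
= F##


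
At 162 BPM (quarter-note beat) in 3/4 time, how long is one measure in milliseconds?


Solution.
Quarter-note beat duration = 60000 / 162 ms
Beats per measure (3/4) = 3
One measure = 3 × 60000 / 162 = 180000 / 162 ms
= 1111.1 ms


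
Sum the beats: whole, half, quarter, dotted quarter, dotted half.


Reasoning:
Beat values:
  whole = 4 beats
  half = 2 beats
  quarter = 1 beat
  dotted quarter = 1.5 beats
  dotted half = 3 beats
Sum = 4 + 2 + 1 + 1.5 + 3
= 11.5 beats


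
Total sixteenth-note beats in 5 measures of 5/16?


Step by step:
Time signature 5/16: the bottom number 16 means the sixteenth note gets one count
The top number 5 means 5 sixteenth-note beats per measure
Total = 5 × 5 measures
= 25 sixteenth-note beats


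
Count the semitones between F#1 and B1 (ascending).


Step by step:
Absolute semitone position = octave×12 + chromatic position
F#1: 1×12 + 6 = 18
B1: 1×12 + 11 = 23
Difference = 23 - 18 = 5
= 5 semitones


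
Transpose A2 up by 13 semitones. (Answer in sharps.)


A2: chromatic position 9 in octave 2 → absolute = 2×12 + 9 = 33
Transpose up 13: 33 + 13 = 46
46 = 3×12 + 10 → A# in octave 3
Result = A#3


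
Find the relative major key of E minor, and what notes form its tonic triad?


The relative major shares the key signature and is a minor 3rd above the minor tonic
A minor 3rd above E is G
→ relative major of E minor is G major
Tonic triad of G major = root + major 3rd + perfect 5th = G B D
= G major; triad = G B D


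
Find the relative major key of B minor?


Step by step:
The relative major shares the key signature and is a minor 3rd above the minor tonic
A minor 3rd above B is D
→ relative major of B minor is D major
= D major


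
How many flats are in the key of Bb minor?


Flat minor keys: A(0), D(1), G(2), C(3), F(4), Bb(5), Eb(6), Ab(7)
Bb minor has 5 flats
Order of flats: Bb Eb Ab Db Gb Cb Fb → first 5: Bb, Eb, Ab, Db, Gb
= 5 flats


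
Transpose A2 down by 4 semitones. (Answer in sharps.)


A2: chromatic position 9 in octave 2 → absolute = 2×12 + 9 = 33
Transpose down 4: 33 - 4 = 29
29 = 2×12 + 5 → F in octave 2
Result = F2


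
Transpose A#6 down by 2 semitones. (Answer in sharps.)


Solution.
A#6: chromatic position 10 in octave 6 → absolute = 6×12 + 10 = 82
Transpose down 2: 82 - 2 = 80
80 = 6×12 + 8 → G# in octave 6
Result = G#6


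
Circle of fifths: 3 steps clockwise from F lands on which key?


Each clockwise step on the circle of fifths moves up a perfect 5th
From F: F → C → G → D
= D


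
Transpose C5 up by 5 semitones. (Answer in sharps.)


Working:
C5: chromatic position 0 in octave 5 → absolute = 5×12 + 0 = 60
Transpose up 5: 60 + 5 = 65
65 = 5×12 + 5 → F in octave 5
Result = F5


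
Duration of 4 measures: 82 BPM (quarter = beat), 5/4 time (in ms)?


Working:
Quarter-note beat duration = 60000 / 82 ms
Beats per measure (5/4) = 5
One measure = 5 × 60000 / 82 = 300000 / 82 ms
4 measures = 4 × 300000 / 82 = 1200000 / 82
= 14634.1 ms


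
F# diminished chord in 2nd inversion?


Reasoning:
Root position: F# A C
2nd inversion: move root and 3rd up an octave
Bass note: C
Notes (bottom to top) = C F# A


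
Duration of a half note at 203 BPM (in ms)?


Let's work it out.
One quarter-note beat = 60000 / BPM = 60000 / 203 ms
Half note = 2 × quarter note
Duration = 2 × 60000 / 203 = 120000 / 203
= 591.1 ms


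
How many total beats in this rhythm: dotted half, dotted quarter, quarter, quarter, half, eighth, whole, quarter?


Working:
Beat values:
  dotted half = 3 beats
  dotted quarter = 1.5 beats
  quarter = 1 beat
  quarter = 1 beat
  half = 2 beats
  eighth = 0.5 beats
  whole = 4 beats
  quarter = 1 beat
Sum = 3 + 1.5 + 1 + 1 + 2 + 0.5 + 4 + 1
= 14 beats


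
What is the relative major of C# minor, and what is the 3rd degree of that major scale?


Step by step:
The relative major shares the key signature and is a minor 3rd above the minor tonic
A minor 3rd above C# is E
→ relative major of C# minor is E major
E major scale: E F# G# A B C# D#
= E major; 3rd degree = G#


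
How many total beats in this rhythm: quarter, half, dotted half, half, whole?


Beat values:
  quarter = 1 beat
  half = 2 beats
  dotted half = 3 beats
  half = 2 beats
  whole = 4 beats
Sum = 1 + 2 + 3 + 2 + 4
= 12 beats


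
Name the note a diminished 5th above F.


A 5th spans 5 letter names, so from F we land on C
A diminished 5th = 6 semitones above F
Spell C at that pitch: Cb
= Cb


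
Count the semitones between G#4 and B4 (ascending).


Absolute semitone position = octave×12 + chromatic position
G#4: 4×12 + 8 = 56
B4: 4×12 + 11 = 59
Difference = 59 - 56 = 3
= 3 semitones


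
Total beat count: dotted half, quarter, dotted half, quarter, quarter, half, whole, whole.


Reasoning:
Beat values:
  dotted half = 3 beats
  quarter = 1 beat
  dotted half = 3 beats
  quarter = 1 beat
  quarter = 1 beat
  half = 2 beats
  whole = 4 beats
  whole = 4 beats
Sum = 3 + 1 + 3 + 1 + 1 + 2 + 4 + 4
= 19 beats


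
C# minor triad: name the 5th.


Working:
Minor triad = root + minor 3rd (3 semitones) + perfect 5th (7 semitones)
A triad on C# stacks thirds, so the chord tones use letter names C-E-G
Root: C#
Minor 3rd above C#: E
Perfect 5th above C#: G#
The 5th = G#


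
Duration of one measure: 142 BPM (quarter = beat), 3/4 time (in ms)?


Step by step:
Quarter-note beat duration = 60000 / 142 ms
Beats per measure (3/4) = 3
One measure = 3 × 60000 / 142 = 180000 / 142 ms
= 1267.6 ms


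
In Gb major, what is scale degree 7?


Let's work it out.
Major scale pattern: W-W-H-W-W-W-H (2-2-1-2-2-2-1 semitones)
Starting from Gb:
  Gb + 2 semitones → Ab
  Ab + 2 semitones → Bb
  Bb + 1 semitone → Cb
  Cb + 2 semitones → Db
  Db + 2 semitones → Eb
  Eb + 2 semitones → F
  F + 1 semitone → Gb
Scale: Gb Ab Bb Cb Db Eb F
Degree 7 = F


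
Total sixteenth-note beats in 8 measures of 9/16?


Time signature 9/16: the bottom number 16 means the sixteenth note gets one count
The top number 9 means 9 sixteenth-note beats per measure
Total = 9 × 8 measures
= 72 sixteenth-note beats


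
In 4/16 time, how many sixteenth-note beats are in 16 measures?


Time signature 4/16: the bottom number 16 means the sixteenth note gets one count
The top number 4 means 4 sixteenth-note beats per measure
Total = 4 × 16 measures
= 64 sixteenth-note beats


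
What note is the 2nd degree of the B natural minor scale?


Solution.
Natural minor scale pattern: W-H-W-W-H-W-W (2-1-2-2-1-2-2 semitones)
Starting from B:
  B + 2 semitones → C#
  C# + 1 semitone → D
  D + 2 semitones → E
  E + 2 semitones → F#
  F# + 1 semitone → G
  G + 2 semitones → A
  A + 2 semitones → B
Scale: B C# D E F# G A
Degree 2 = C#


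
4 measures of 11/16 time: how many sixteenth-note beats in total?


Step by step:
Time signature 11/16: the bottom number 16 means the sixteenth note gets one count
The top number 11 means 11 sixteenth-note beats per measure
Total = 11 × 4 measures
= 44 sixteenth-note beats


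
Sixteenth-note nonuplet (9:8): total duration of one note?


Solution.
Nonuplet: 9 notes occupy the space of 8 sixteenth notes
Space = 8 × 1/4 = 2 beats
Each nonuplet note = 2 / 9 = 2/9 beats
= 2/9 beats


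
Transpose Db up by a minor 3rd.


Let's work it out.
minor 3rd: 3 letter names, 3 semitones
Letter: D + 2 → F
Pitch: Db + 3 semitones, spelled as an F → Fb
= Fb


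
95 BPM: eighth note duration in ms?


Let's work it out.
One quarter-note beat = 60000 / BPM = 60000 / 95 ms
Eighth note = 1/2 × quarter note
Duration = 1/2 × 60000 / 95 = 30000 / 95
= 315.8 ms


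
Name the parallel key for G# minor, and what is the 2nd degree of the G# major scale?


Working:
Parallel keys share the same tonic but differ in mode
G# minor → parallel is G# major
G# major scale: G# A# B# C# D# E# F##
= G# major; 2nd degree = A#


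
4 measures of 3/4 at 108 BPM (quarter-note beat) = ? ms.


Quarter-note beat duration = 60000 / 108 ms
Beats per measure (3/4) = 3
One measure = 3 × 60000 / 108 = 180000 / 108 ms
4 measures = 4 × 180000 / 108 = 720000 / 108
= 6666.7 ms


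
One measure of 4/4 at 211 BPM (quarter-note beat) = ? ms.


Working:
Quarter-note beat duration = 60000 / 211 ms
Beats per measure (4/4) = 4
One measure = 4 × 60000 / 211 = 240000 / 211 ms
= 1137.4 ms


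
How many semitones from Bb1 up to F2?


Absolute semitone position = octave×12 + chromatic position
Bb1: 1×12 + 10 = 22
F2: 2×12 + 5 = 29
Difference = 29 - 22 = 7
= 7 semitones


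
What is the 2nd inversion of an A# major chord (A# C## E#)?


Reasoning:
Root position: A# C## E#
2nd inversion: move root and 3rd up an octave
Bass note: E#
Notes (bottom to top) = E# A# C##


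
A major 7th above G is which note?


Working:
A 7th spans 7 letter names, so from G we land on F
A major 7th = 11 semitones above G
Spell F at that pitch: F#
= F#


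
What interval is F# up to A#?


Let's work it out.
Letter names: F → A spans 3 letter names → a 3rd
Semitones: F# → A# = 4 half-steps
A 3rd of 4 semitones is a major 3rd
= major 3rd


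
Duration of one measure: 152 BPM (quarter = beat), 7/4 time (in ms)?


Solution.
Quarter-note beat duration = 60000 / 152 ms
Beats per measure (7/4) = 7
One measure = 7 × 60000 / 152 = 420000 / 152 ms
= 2763.2 ms


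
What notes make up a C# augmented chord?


Step by step:
Augmented triad = root + major 3rd (4 semitones) + augmented 5th (8 semitones)
A triad on C# stacks thirds, so the chord tones use letter names C-E-G
Root: C#
Major 3rd above C#: E#
Augmented 5th above C#: G##
Chord = C# E# G##


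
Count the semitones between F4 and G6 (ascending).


Working:
Absolute semitone position = octave×12 + chromatic position
F4: 4×12 + 5 = 53
G6: 6×12 + 7 = 79
Difference = 79 - 53 = 26
= 26 semitones


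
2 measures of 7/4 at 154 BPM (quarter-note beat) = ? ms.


Working:
Quarter-note beat duration = 60000 / 154 ms
Beats per measure (7/4) = 7
One measure = 7 × 60000 / 154 = 420000 / 154 ms
2 measures = 2 × 420000 / 154 = 840000 / 154
= 5454.5 ms


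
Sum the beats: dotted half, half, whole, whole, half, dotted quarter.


Solution.
Beat values:
  dotted half = 3 beats
  half = 2 beats
  whole = 4 beats
  whole = 4 beats
  half = 2 beats
  dotted quarter = 1.5 beats
Sum = 3 + 2 + 4 + 4 + 2 + 1.5
= 16.5 beats


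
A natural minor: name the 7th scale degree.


Step by step:
Natural minor scale pattern: W-H-W-W-H-W-W (2-1-2-2-1-2-2 semitones)
Starting from A:
  A + 2 semitones → B
  B + 1 semitone → C
  C + 2 semitones → D
  D + 2 semitones → E
  E + 1 semitone → F
  F + 2 semitones → G
  G + 2 semitones → A
Scale: A B C D E F G
Degree 7 = G


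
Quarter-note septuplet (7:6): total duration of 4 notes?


Reasoning:
Septuplet: 7 notes occupy the space of 6 quarter notes
Space = 6 × 1 = 6 beats
Each septuplet note = 6 / 7 = 6/7 beats
4 notes = 4 × 6/7 = 24/7
= 24/7 beats


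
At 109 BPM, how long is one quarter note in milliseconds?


One quarter-note beat = 60000 / BPM = 60000 / 109 ms
Duration = 60000 / 109
= 550.5 ms


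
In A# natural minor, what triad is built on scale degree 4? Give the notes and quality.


Let's work it out.
A# natural minor scale: A# B# C# D# E# F# G#
Diatonic triad on degree 4 stacks scale notes 4, 6, 1: D# F# A#
D#→F# = 3 semitones; D#→A# = 7 semitones → minor triad
= D# F# A# (minor)


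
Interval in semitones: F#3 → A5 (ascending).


Reasoning:
Absolute semitone position = octave×12 + chromatic position
F#3: 3×12 + 6 = 42
A5: 5×12 + 9 = 69
Difference = 69 - 42 = 27
= 27 semitones


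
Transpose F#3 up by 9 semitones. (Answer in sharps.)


Reasoning:
F#3: chromatic position 6 in octave 3 → absolute = 3×12 + 6 = 42
Transpose up 9: 42 + 9 = 51
51 = 4×12 + 3 → D# in octave 4
Result = D#4


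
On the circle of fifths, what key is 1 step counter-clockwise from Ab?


Step by step:
Each counter-clockwise step moves down a perfect 5th (= up a perfect 4th)
From Ab: Ab → Db
= Db


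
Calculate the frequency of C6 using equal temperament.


Step by step:
f = 440 × 2^(n/12) where n = semitones from A4
C6: 15 semitones from A4
f = 440 × 2^(15/12)
f = 1046.50 Hz


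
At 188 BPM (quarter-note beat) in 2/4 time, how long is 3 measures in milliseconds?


Quarter-note beat duration = 60000 / 188 ms
Beats per measure (2/4) = 2
One measure = 2 × 60000 / 188 = 120000 / 188 ms
3 measures = 3 × 120000 / 188 = 360000 / 188
= 1914.9 ms


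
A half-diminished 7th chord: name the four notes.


Solution.
Half-diminished 7th chord = root + minor 3rd + diminished 5th + minor 7th
Seventh chords stack in thirds, so the letter names are A-C-E-G
Root: A
Minor 3rd above A: C
Diminished 5th above A: Eb
Minor 7th above A: G
Chord = A C Eb G


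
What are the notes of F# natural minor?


Natural minor scale pattern: W-H-W-W-H-W-W (2-1-2-2-1-2-2 semitones)
Starting from F#:
  F# + 2 semitones → G#
  G# + 1 semitone → A
  A + 2 semitones → B
  B + 2 semitones → C#
  C# + 1 semitone → D
  D + 2 semitones → E
  E + 2 semitones → F#
Scale = F# G# A B C# D E


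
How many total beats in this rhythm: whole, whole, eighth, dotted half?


Let's work it out.
Beat values:
  whole = 4 beats
  whole = 4 beats
  eighth = 0.5 beats
  dotted half = 3 beats
Sum = 4 + 4 + 0.5 + 3
= 11.5 beats


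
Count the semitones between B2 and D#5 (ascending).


Absolute semitone position = octave×12 + chromatic position
B2: 2×12 + 11 = 35
D#5: 5×12 + 3 = 63
Difference = 63 - 35 = 28
= 28 semitones


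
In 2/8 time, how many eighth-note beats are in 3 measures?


Time signature 2/8: the bottom number 8 means the eighth note gets one count
The top number 2 means 2 eighth-note beats per measure
Total = 2 × 3 measures
= 6 eighth-note beats


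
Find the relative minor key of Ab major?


Solution.
The relative minor shares the major's key signature and starts on its 6th degree
6th degree = a major 6th above the tonic; a major 6th above Ab is F
→ relative minor of Ab major is F minor
= F minor


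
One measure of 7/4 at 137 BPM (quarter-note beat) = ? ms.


Quarter-note beat duration = 60000 / 137 ms
Beats per measure (7/4) = 7
One measure = 7 × 60000 / 137 = 420000 / 137 ms
= 3065.7 ms


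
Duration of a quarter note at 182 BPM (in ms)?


Reasoning:
One quarter-note beat = 60000 / BPM = 60000 / 182 ms
Duration = 60000 / 182
= 329.7 ms


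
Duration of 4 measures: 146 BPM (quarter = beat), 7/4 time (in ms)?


Working:
Quarter-note beat duration = 60000 / 146 ms
Beats per measure (7/4) = 7
One measure = 7 × 60000 / 146 = 420000 / 146 ms
4 measures = 4 × 420000 / 146 = 1680000 / 146
= 11506.8 ms


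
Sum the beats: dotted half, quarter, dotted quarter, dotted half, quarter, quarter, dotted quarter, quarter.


Working:
Beat values:
  dotted half = 3 beats
  quarter = 1 beat
  dotted quarter = 1.5 beats
  dotted half = 3 beats
  quarter = 1 beat
  quarter = 1 beat
  dotted quarter = 1.5 beats
  quarter = 1 beat
Sum = 3 + 1 + 1.5 + 3 + 1 + 1 + 1.5 + 1
= 13 beats


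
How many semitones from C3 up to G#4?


Absolute semitone position = octave×12 + chromatic position
C3: 3×12 + 0 = 36
G#4: 4×12 + 8 = 56
Difference = 56 - 36 = 20
= 20 semitones


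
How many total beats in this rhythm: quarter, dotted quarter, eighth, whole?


Step by step:
Beat values:
  quarter = 1 beat
  dotted quarter = 1.5 beats
  eighth = 0.5 beats
  whole = 4 beats
Sum = 1 + 1.5 + 0.5 + 4
= 7 beats


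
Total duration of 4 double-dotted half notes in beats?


Solution.
Base half note = 2 beats
Dot 1 adds half the previous value: +1
Dot 2 adds half the previous value: +1/2
One double-dotted half = 2 + 1 + 1/2 = 7/2
4 of them = 4 × 7/2 = 14
= 14 beats


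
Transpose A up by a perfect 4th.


Step by step:
perfect 4th: 4 letter names, 5 semitones
Letter: A + 3 → D
Pitch: A + 5 semitones, spelled as a D → D
= D


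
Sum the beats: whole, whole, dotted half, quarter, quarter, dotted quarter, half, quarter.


Let's work it out.
Beat values:
  whole = 4 beats
  whole = 4 beats
  dotted half = 3 beats
  quarter = 1 beat
  quarter = 1 beat
  dotted quarter = 1.5 beats
  half = 2 beats
  quarter = 1 beat
Sum = 4 + 4 + 3 + 1 + 1 + 1.5 + 2 + 1
= 17.5 beats


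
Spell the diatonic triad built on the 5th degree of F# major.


Step by step:
F# major scale: F# G# A# B C# D# E#
Diatonic triad on degree 5 stacks scale notes 5, 7, 2: C# E# G#
C#→E# = 4 semitones; C#→G# = 7 semitones → major triad
= C# E# G# (major)


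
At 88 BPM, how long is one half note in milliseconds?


Solution.
One quarter-note beat = 60000 / BPM = 60000 / 88 ms
Half note = 2 × quarter note
Duration = 2 × 60000 / 88 = 120000 / 88
= 1363.6 ms


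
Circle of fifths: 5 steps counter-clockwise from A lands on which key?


Solution.
Each counter-clockwise step moves down a perfect 5th (= up a perfect 4th)
From A: A → D → G → C → F → Bb
= Bb


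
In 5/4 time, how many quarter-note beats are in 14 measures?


Solution.
Time signature 5/4: the bottom number 4 means the quarter note gets one count
The top number 5 means 5 quarter-note beats per measure
Total = 5 × 14 measures
= 70 quarter-note beats


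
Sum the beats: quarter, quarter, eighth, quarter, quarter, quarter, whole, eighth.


Beat values:
  quarter = 1 beat
  quarter = 1 beat
  eighth = 0.5 beats
  quarter = 1 beat
  quarter = 1 beat
  quarter = 1 beat
  whole = 4 beats
  eighth = 0.5 beats
Sum = 1 + 1 + 0.5 + 1 + 1 + 1 + 4 + 0.5
= 10 beats


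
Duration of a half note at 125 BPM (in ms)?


Solution.
One quarter-note beat = 60000 / BPM = 60000 / 125 ms
Half note = 2 × quarter note
Duration = 2 × 60000 / 125 = 120000 / 125
= 960.0 ms


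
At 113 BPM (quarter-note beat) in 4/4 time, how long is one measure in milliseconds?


Solution.
Quarter-note beat duration = 60000 / 113 ms
Beats per measure (4/4) = 4
One measure = 4 × 60000 / 113 = 240000 / 113 ms
= 2123.9 ms


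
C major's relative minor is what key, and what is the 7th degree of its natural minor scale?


The relative minor shares the major's key signature and starts on its 6th degree
6th degree = a major 6th above the tonic; a major 6th above C is A
→ relative minor of C major is A minor
A natural minor scale: A B C D E F G
= A minor; 7th degree = G


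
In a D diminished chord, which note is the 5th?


Step by step:
Diminished triad = root + minor 3rd (3 semitones) + diminished 5th (6 semitones)
A triad on D stacks thirds, so the chord tones use letter names D-F-A
Root: D
Minor 3rd above D: F
Diminished 5th above D: Ab
The 5th = Ab


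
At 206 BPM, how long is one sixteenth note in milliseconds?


One quarter-note beat = 60000 / BPM = 60000 / 206 ms
Sixteenth note = 1/4 × quarter note
Duration = 1/4 × 60000 / 206 = 15000 / 206
= 72.8 ms


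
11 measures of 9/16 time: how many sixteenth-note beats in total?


Time signature 9/16: the bottom number 16 means the sixteenth note gets one count
The top number 9 means 9 sixteenth-note beats per measure
Total = 9 × 11 measures
= 99 sixteenth-note beats


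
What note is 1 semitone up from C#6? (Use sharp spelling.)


C#6: chromatic position 1 in octave 6 → absolute = 6×12 + 1 = 73
Transpose up 1: 73 + 1 = 74
74 = 6×12 + 2 → D in octave 6
Result = D6


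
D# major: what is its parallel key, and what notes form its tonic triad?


Reasoning:
Parallel keys share the same tonic but differ in mode
D# major → parallel is D# minor
Tonic triad of D# minor = D# F# A#
= D# minor; triad = D# F# A#


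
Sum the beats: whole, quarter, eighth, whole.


Beat values:
  whole = 4 beats
  quarter = 1 beat
  eighth = 0.5 beats
  whole = 4 beats
Sum = 4 + 1 + 0.5 + 4
= 9.5 beats


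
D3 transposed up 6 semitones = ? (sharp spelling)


D3: chromatic position 2 in octave 3 → absolute = 3×12 + 2 = 38
Transpose up 6: 38 + 6 = 44
44 = 3×12 + 8 → G# in octave 3
Result = G#3


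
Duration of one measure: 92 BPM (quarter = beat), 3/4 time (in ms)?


Let's work it out.
Quarter-note beat duration = 60000 / 92 ms
Beats per measure (3/4) = 3
One measure = 3 × 60000 / 92 = 180000 / 92 ms
= 1956.5 ms


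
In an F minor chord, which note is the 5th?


Let's work it out.
Minor triad = root + minor 3rd (3 semitones) + perfect 5th (7 semitones)
A triad on F stacks thirds, so the chord tones use letter names F-A-C
Root: F
Minor 3rd above F: Ab
Perfect 5th above F: C
The 5th = C


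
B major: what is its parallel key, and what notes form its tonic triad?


Parallel keys share the same tonic but differ in mode
B major → parallel is B minor
Tonic triad of B minor = B D F#
= B minor; triad = B D F#


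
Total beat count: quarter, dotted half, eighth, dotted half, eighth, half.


Beat values:
  quarter = 1 beat
  dotted half = 3 beats
  eighth = 0.5 beats
  dotted half = 3 beats
  eighth = 0.5 beats
  half = 2 beats
Sum = 1 + 3 + 0.5 + 3 + 0.5 + 2
= 10 beats


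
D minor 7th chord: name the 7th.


Reasoning:
Minor 7th chord = root + minor 3rd + perfect 5th + minor 7th
Seventh chords stack in thirds, so the letter names are D-F-A-C
Root: D
Minor 3rd above D: F
Perfect 5th above D: A
Minor 7th above D: C
The 7th = C


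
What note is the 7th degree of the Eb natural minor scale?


Reasoning:
Natural minor scale pattern: W-H-W-W-H-W-W (2-1-2-2-1-2-2 semitones)
Starting from Eb:
  Eb + 2 semitones → F
  F + 1 semitone → Gb
  Gb + 2 semitones → Ab
  Ab + 2 semitones → Bb
  Bb + 1 semitone → Cb
  Cb + 2 semitones → Db
  Db + 2 semitones → Eb
Scale: Eb F Gb Ab Bb Cb Db
Degree 7 = Db


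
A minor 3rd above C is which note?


A 3rd spans 3 letter names, so from C we land on E
A minor 3rd = 3 semitones above C
Spell E at that pitch: Eb
= Eb


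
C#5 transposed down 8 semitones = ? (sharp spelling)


Reasoning:
C#5: chromatic position 1 in octave 5 → absolute = 5×12 + 1 = 61
Transpose down 8: 61 - 8 = 53
53 = 4×12 + 5 → F in octave 4
Result = F4


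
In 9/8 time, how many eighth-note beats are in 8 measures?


Solution.
Time signature 9/8: the bottom number 8 means the eighth note gets one count
The top number 9 means 9 eighth-note beats per measure
Total = 9 × 8 measures
= 72 eighth-note beats


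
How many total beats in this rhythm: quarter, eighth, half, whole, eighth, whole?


Beat values:
  quarter = 1 beat
  eighth = 0.5 beats
  half = 2 beats
  whole = 4 beats
  eighth = 0.5 beats
  whole = 4 beats
Sum = 1 + 0.5 + 2 + 4 + 0.5 + 4
= 12 beats


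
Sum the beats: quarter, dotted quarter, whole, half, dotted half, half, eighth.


Beat values:
  quarter = 1 beat
  dotted quarter = 1.5 beats
  whole = 4 beats
  half = 2 beats
  dotted half = 3 beats
  half = 2 beats
  eighth = 0.5 beats
Sum = 1 + 1.5 + 4 + 2 + 3 + 2 + 0.5
= 14 beats


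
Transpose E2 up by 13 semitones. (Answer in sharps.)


E2: chromatic position 4 in octave 2 → absolute = 2×12 + 4 = 28
Transpose up 13: 28 + 13 = 41
41 = 3×12 + 5 → F in octave 3
Result = F3


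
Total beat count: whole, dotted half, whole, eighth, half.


Reasoning:
Beat values:
  whole = 4 beats
  dotted half = 3 beats
  whole = 4 beats
  eighth = 0.5 beats
  half = 2 beats
Sum = 4 + 3 + 4 + 0.5 + 2
= 13.5 beats


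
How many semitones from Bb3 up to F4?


Working:
Absolute semitone position = octave×12 + chromatic position
Bb3: 3×12 + 10 = 46
F4: 4×12 + 5 = 53
Difference = 53 - 46 = 7
= 7 semitones


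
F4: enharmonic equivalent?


Enharmonic notes sound the same pitch but are spelled with different letter names
F and E# name the same pitch class
= E#4


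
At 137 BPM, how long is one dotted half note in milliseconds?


Reasoning:
One quarter-note beat = 60000 / BPM = 60000 / 137 ms
Dotted half note = 3 × quarter note
Duration = 3 × 60000 / 137 = 180000 / 137
= 1313.9 ms


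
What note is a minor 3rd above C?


Working:
A 3rd spans 3 letter names, so from C we land on E
A minor 3rd = 3 semitones above C
Spell E at that pitch: Eb
= Eb


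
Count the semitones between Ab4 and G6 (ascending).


Solution.
Absolute semitone position = octave×12 + chromatic position
Ab4: 4×12 + 8 = 56
G6: 6×12 + 7 = 79
Difference = 79 - 56 = 23
= 23 semitones


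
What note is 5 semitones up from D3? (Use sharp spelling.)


Let's work it out.
D3: chromatic position 2 in octave 3 → absolute = 3×12 + 2 = 38
Transpose up 5: 38 + 5 = 43
43 = 3×12 + 7 → G in octave 3
Result = G3


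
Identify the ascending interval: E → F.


Letter names: E → F spans 2 letter names → a 2nd
Semitones: E → F = 1 half-step
A 2nd of 1 semitone is a minor 2nd
= minor 2nd


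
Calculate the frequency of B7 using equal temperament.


f = 440 × 2^(n/12) where n = semitones from A4
B7: 38 semitones from A4
f = 440 × 2^(38/12)
f = 3951.07 Hz


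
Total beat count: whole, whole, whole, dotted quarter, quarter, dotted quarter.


Reasoning:
Beat values:
  whole = 4 beats
  whole = 4 beats
  whole = 4 beats
  dotted quarter = 1.5 beats
  quarter = 1 beat
  dotted quarter = 1.5 beats
Sum = 4 + 4 + 4 + 1.5 + 1 + 1.5
= 16 beats


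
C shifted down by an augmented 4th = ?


augmented 4th: 4 letter names, 6 semitones
Letter: C - 3 → G
Pitch: C - 6 semitones, spelled as a G → Gb
= Gb


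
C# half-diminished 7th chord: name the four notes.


Working:
Half-diminished 7th chord = root + minor 3rd + diminished 5th + minor 7th
Seventh chords stack in thirds, so the letter names are C-E-G-B
Root: C#
Minor 3rd above C#: E
Diminished 5th above C#: G
Minor 7th above C#: B
Chord = C# E G B


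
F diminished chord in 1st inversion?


Let's work it out.
Root position: F Ab Cb
1st inversion: move root up an octave
Bass note: Ab
Notes (bottom to top) = Ab Cb F


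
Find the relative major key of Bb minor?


The relative major shares the key signature and is a minor 3rd above the minor tonic
A minor 3rd above Bb is Db
→ relative major of Bb minor is Db major
= Db major


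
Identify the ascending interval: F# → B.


Solution.
Letter names: F → B spans 4 letter names → a 4th
Semitones: F# → B = 5 half-steps
A 4th of 5 semitones is a perfect 4th
= perfect 4th


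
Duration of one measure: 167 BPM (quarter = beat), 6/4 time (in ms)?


Quarter-note beat duration = 60000 / 167 ms
Beats per measure (6/4) = 6
One measure = 6 × 60000 / 167 = 360000 / 167 ms
= 2155.7 ms


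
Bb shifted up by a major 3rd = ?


major 3rd: 3 letter names, 4 semitones
Letter: B + 2 → D
Pitch: Bb + 4 semitones, spelled as a D → D
= D


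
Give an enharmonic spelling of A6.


Step by step:
Enharmonic notes sound the same pitch but are spelled with different letter names
A and G## name the same pitch class
= G##6


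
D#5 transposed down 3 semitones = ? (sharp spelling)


Reasoning:
D#5: chromatic position 3 in octave 5 → absolute = 5×12 + 3 = 63
Transpose down 3: 63 - 3 = 60
60 = 5×12 + 0 → C in octave 5
Result = C5


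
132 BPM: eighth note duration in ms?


Solution.
One quarter-note beat = 60000 / BPM = 60000 / 132 ms
Eighth note = 1/2 × quarter note
Duration = 1/2 × 60000 / 132 = 30000 / 132
= 227.3 ms


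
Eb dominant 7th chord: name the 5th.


Dominant 7th chord = root + major 3rd + perfect 5th + minor 7th
Seventh chords stack in thirds, so the letter names are E-G-B-D
Root: Eb
Major 3rd above Eb: G
Perfect 5th above Eb: Bb
Minor 7th above Eb: Db
The 5th = Bb


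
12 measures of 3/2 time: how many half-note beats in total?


Reasoning:
Time signature 3/2: the bottom number 2 means the half note gets one count
The top number 3 means 3 half-note beats per measure
Total = 3 × 12 measures
= 36 half-note beats


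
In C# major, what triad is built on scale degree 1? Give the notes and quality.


Step by step:
C# major scale: C# D# E# F# G# A# B#
Diatonic triad on degree 1 stacks scale notes 1, 3, 5: C# E# G#
C#→E# = 4 semitones; C#→G# = 7 semitones → major triad
= C# E# G# (major)


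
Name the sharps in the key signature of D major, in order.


Solution.
Sharp major keys follow the circle of fifths: C(0), G(1), D(2), A(3), E(4), B(5), F#(6), C#(7)
D major has 2 sharps
Order of sharps: F# C# G# D# A# E# B# → first 2: F#, C#
= F#, C#


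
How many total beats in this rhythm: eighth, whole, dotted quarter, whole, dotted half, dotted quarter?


Step by step:
Beat values:
  eighth = 0.5 beats
  whole = 4 beats
  dotted quarter = 1.5 beats
  whole = 4 beats
  dotted half = 3 beats
  dotted quarter = 1.5 beats
Sum = 0.5 + 4 + 1.5 + 4 + 3 + 1.5
= 14.5 beats
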